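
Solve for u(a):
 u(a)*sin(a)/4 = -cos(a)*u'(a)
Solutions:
 u(a) = C1*cos(a)^(1/4)


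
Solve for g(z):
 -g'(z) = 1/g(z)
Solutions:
 g(z) = -sqrt(C1 - 2*z)
 g(z) = sqrt(C1 - 2*z)


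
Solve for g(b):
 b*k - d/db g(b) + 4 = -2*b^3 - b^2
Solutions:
 g(b) = C1 + b^4/2 + b^3/3 + b^2*k/2 + 4*b


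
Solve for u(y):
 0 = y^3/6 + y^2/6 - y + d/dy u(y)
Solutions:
 u(y) = C1 - y^4/24 - y^3/18 + y^2/2


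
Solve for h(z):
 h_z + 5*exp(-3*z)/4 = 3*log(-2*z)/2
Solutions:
 h(z) = C1 + 3*z*log(-z)/2 + 3*z*(-1 + log(2))/2 + 5*exp(-3*z)/12


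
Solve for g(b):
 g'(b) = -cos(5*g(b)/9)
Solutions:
 b - 9*log(sin(5*g(b)/9) - 1)/10 + 9*log(sin(5*g(b)/9) + 1)/10 = C1


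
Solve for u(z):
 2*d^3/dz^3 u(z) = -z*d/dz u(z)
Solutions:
 u(z) = C1 + Integral(C2*airyai(-2^(2/3)*z/2) + C3*airybi(-2^(2/3)*z/2), z)


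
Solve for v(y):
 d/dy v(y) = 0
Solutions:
 v(y) = C1


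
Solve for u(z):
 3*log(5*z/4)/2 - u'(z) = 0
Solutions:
 u(z) = C1 + 3*z*log(z)/2 - 3*z*log(2) - 3*z/2 + 3*z*log(5)/2


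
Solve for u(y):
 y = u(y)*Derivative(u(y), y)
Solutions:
 u(y) = -sqrt(C1 + y^2)
 u(y) = sqrt(C1 + y^2)


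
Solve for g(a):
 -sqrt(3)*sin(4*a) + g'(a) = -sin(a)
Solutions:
 g(a) = C1 + cos(a) - sqrt(3)*cos(4*a)/4


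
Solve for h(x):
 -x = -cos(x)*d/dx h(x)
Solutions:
 h(x) = C1 + Integral(x/cos(x), x)


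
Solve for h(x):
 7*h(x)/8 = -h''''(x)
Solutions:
 h(x) = (C1*sin(2^(3/4)*7^(1/4)*x/4) + C2*cos(2^(3/4)*7^(1/4)*x/4))*exp(-2^(3/4)*7^(1/4)*x/4) + (C3*sin(2^(3/4)*7^(1/4)*x/4) + C4*cos(2^(3/4)*7^(1/4)*x/4))*exp(2^(3/4)*7^(1/4)*x/4)


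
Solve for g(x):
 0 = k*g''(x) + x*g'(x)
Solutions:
 g(x) = C1 + C2*sqrt(k)*erf(sqrt(2)*x*sqrt(1/k)/2)


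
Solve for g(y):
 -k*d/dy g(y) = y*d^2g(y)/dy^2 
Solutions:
 g(y) = C1 + y^(1 - re(k))*(C2*sin(log(y)*Abs(im(k))) + C3*cos(log(y)*im(k)))


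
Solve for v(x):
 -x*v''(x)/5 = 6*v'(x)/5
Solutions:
 v(x) = C1 + C2/x^5


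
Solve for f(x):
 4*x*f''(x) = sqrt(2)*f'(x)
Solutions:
 f(x) = C1 + C2*x^(sqrt(2)/4 + 1)


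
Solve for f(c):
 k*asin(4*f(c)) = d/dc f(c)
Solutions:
 Integral(1/asin(4*_y), (_y, f(c))) = C1 + c*k


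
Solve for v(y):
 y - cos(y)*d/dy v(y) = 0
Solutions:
 v(y) = C1 + Integral(y/cos(y), y)


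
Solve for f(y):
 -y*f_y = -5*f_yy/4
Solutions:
 f(y) = C1 + C2*erfi(sqrt(10)*y/5)


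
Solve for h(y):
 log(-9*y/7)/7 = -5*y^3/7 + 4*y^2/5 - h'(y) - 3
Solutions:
 h(y) = C1 - 5*y^4/28 + 4*y^3/15 - y*log(-y)/7 + y*(-20 - 2*log(3) + log(7))/7


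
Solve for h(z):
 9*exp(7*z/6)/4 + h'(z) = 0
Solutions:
 h(z) = C1 - 27*exp(7*z/6)/14


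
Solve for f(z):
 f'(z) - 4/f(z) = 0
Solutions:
 f(z) = -sqrt(C1 + 8*z)
 f(z) = sqrt(C1 + 8*z)


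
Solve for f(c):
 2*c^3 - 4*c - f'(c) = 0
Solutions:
 f(c) = C1 + c^4/2 - 2*c^2


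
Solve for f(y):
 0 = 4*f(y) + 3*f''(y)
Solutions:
 f(y) = C1*sin(2*sqrt(3)*y/3) + C2*cos(2*sqrt(3)*y/3)


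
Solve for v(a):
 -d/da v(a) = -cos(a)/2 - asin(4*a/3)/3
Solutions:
 v(a) = C1 + a*asin(4*a/3)/3 + sqrt(9 - 16*a^2)/12 + sin(a)/2


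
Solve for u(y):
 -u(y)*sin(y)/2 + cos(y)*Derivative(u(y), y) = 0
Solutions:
 u(y) = C1/sqrt(cos(y))


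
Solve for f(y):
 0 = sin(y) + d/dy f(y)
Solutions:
 f(y) = C1 + cos(y)


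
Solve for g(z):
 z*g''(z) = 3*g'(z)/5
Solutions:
 g(z) = C1 + C2*z^(8/5)


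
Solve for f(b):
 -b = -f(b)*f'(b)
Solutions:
 f(b) = -sqrt(C1 + b^2)
 f(b) = sqrt(C1 + b^2)


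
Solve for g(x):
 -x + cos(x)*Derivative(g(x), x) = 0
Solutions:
 g(x) = C1 + Integral(x/cos(x), x)


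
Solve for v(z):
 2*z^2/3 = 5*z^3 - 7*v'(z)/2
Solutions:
 v(z) = C1 + 5*z^4/14 - 4*z^3/63


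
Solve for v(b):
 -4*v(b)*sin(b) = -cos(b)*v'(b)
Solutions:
 v(b) = C1/cos(b)^4


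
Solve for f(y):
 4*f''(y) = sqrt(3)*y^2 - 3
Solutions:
 f(y) = C1 + C2*y + sqrt(3)*y^4/48 - 3*y^2/8


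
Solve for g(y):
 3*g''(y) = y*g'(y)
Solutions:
 g(y) = C1 + C2*erfi(sqrt(6)*y/6)


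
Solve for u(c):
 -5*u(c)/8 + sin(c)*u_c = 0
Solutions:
 u(c) = C1*(cos(c) - 1)^(5/16)/(cos(c) + 1)^(5/16)


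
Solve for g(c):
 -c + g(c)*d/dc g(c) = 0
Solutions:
 g(c) = -sqrt(C1 + c^2)
 g(c) = sqrt(C1 + c^2)


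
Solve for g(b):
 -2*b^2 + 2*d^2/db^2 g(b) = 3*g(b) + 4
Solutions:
 g(b) = C1*exp(-sqrt(6)*b/2) + C2*exp(sqrt(6)*b/2) - 2*b^2/3 - 20/9


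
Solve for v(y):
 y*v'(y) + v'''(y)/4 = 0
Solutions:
 v(y) = C1 + Integral(C2*airyai(-2^(2/3)*y) + C3*airybi(-2^(2/3)*y), y)


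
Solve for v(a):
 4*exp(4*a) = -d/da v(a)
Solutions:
 v(a) = C1 - exp(4*a)


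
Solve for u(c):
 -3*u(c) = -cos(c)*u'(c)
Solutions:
 u(c) = C1*(sin(c) + 1)^(3/2)/(sin(c) - 1)^(3/2)


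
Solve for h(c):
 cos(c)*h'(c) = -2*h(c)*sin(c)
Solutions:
 h(c) = C1*cos(c)^2


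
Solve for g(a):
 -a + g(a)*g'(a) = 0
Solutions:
 g(a) = -sqrt(C1 + a^2)
 g(a) = sqrt(C1 + a^2)


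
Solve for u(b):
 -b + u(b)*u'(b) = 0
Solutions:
 u(b) = -sqrt(C1 + b^2)
 u(b) = sqrt(C1 + b^2)


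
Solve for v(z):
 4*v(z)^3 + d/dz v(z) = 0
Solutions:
 v(z) = -sqrt(2)*sqrt(-1/(C1 - 4*z))/2
 v(z) = sqrt(2)*sqrt(-1/(C1 - 4*z))/2


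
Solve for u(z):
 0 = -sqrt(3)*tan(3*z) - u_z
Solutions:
 u(z) = C1 + sqrt(3)*log(cos(3*z))/3


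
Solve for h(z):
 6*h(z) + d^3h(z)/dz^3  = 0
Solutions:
 h(z) = C3*exp(-6^(1/3)*z) + (C1*sin(2^(1/3)*3^(5/6)*z/2) + C2*cos(2^(1/3)*3^(5/6)*z/2))*exp(6^(1/3)*z/2)


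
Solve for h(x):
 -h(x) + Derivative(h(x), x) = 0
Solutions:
 h(x) = C1*exp(x)


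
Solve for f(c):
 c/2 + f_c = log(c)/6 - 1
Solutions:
 f(c) = C1 - c^2/4 + c*log(c)/6 - 7*c/6


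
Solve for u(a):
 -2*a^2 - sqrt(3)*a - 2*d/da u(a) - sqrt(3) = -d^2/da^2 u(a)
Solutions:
 u(a) = C1 + C2*exp(2*a) - a^3/3 - a^2/2 - sqrt(3)*a^2/4 - 3*sqrt(3)*a/4 - a/2


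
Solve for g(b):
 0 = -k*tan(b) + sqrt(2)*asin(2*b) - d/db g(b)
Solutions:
 g(b) = C1 + k*log(cos(b)) + sqrt(2)*(b*asin(2*b) + sqrt(1 - 4*b^2)/2)


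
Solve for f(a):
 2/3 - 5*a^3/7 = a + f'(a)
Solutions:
 f(a) = C1 - 5*a^4/28 - a^2/2 + 2*a/3


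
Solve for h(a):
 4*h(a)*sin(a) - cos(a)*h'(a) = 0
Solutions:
 h(a) = C1/cos(a)^4


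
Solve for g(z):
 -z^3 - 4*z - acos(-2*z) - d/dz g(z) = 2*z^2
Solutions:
 g(z) = C1 - z^4/4 - 2*z^3/3 - 2*z^2 - z*acos(-2*z) - sqrt(1 - 4*z^2)/2


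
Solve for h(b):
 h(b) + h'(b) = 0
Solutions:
 h(b) = C1*exp(-b)


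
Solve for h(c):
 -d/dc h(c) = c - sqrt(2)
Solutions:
 h(c) = C1 - c^2/2 + sqrt(2)*c


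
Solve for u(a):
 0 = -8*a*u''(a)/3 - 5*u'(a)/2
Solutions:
 u(a) = C1 + C2*a^(1/16)


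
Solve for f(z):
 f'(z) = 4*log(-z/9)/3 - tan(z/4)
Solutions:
 f(z) = C1 + 4*z*log(-z)/3 - 8*z*log(3)/3 - 4*z/3 + 4*log(cos(z/4))


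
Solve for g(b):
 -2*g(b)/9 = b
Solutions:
 g(b) = -9*b/2


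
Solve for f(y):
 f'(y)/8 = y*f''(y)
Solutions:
 f(y) = C1 + C2*y^(9/8)


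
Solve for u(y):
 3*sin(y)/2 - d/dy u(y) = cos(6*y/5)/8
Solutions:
 u(y) = C1 - 5*sin(6*y/5)/48 - 3*cos(y)/2


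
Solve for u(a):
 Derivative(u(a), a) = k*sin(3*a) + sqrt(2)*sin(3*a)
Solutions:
 u(a) = C1 - k*cos(3*a)/3 - sqrt(2)*cos(3*a)/3


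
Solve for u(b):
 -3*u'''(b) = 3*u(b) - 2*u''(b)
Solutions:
 u(b) = C1*exp(b*(8*2^(1/3)/(27*sqrt(697) + 713)^(1/3) + 8 + 2^(2/3)*(27*sqrt(697) + 713)^(1/3))/36)*sin(2^(1/3)*sqrt(3)*b*(-2^(1/3)*(27*sqrt(697) + 713)^(1/3) + 8/(27*sqrt(697) + 713)^(1/3))/36) + C2*exp(b*(8*2^(1/3)/(27*sqrt(697) + 713)^(1/3) + 8 + 2^(2/3)*(27*sqrt(697) + 713)^(1/3))/36)*cos(2^(1/3)*sqrt(3)*b*(-2^(1/3)*(27*sqrt(697) + 713)^(1/3) + 8/(27*sqrt(697) + 713)^(1/3))/36) + C3*exp(b*(-2^(2/3)*(27*sqrt(697) + 713)^(1/3) - 8*2^(1/3)/(27*sqrt(697) + 713)^(1/3) + 4)/18)


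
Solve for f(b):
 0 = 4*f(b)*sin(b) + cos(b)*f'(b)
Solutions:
 f(b) = C1*cos(b)^4


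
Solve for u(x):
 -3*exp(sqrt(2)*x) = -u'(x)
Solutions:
 u(x) = C1 + 3*sqrt(2)*exp(sqrt(2)*x)/2


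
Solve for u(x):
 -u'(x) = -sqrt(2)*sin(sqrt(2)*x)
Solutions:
 u(x) = C1 - cos(sqrt(2)*x)


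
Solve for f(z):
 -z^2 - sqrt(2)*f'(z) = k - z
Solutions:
 f(z) = C1 - sqrt(2)*k*z/2 - sqrt(2)*z^3/6 + sqrt(2)*z^2/4


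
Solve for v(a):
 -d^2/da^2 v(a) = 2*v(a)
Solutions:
 v(a) = C1*sin(sqrt(2)*a) + C2*cos(sqrt(2)*a)


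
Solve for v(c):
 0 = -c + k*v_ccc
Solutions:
 v(c) = C1 + C2*c + C3*c^2 + c^4/(24*k)


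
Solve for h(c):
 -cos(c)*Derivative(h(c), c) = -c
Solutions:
 h(c) = C1 + Integral(c/cos(c), c)


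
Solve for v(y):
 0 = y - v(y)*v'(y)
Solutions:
 v(y) = -sqrt(C1 + y^2)
 v(y) = sqrt(C1 + y^2)


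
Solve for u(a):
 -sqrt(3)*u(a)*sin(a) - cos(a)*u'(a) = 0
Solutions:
 u(a) = C1*cos(a)^(sqrt(3))


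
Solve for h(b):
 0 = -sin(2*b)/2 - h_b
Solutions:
 h(b) = C1 + cos(2*b)/4


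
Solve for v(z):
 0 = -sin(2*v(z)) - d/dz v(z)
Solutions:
 v(z) = pi - acos((-C1 - exp(4*z))/(C1 - exp(4*z)))/2
 v(z) = acos((-C1 - exp(4*z))/(C1 - exp(4*z)))/2


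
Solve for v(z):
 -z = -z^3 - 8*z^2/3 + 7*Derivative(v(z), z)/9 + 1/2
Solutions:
 v(z) = C1 + 9*z^4/28 + 8*z^3/7 - 9*z^2/14 - 9*z/14


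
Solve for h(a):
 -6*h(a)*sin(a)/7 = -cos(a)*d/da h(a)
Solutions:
 h(a) = C1/cos(a)^(6/7)


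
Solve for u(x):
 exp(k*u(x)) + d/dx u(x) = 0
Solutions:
 u(x) = Piecewise((log(1/(C1*k + k*x))/k, Ne(k, 0)), (nan, True))
 u(x) = Piecewise((C1 - x, Eq(k, 0)), (nan, True))


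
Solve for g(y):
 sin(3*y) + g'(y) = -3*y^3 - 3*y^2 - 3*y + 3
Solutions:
 g(y) = C1 - 3*y^4/4 - y^3 - 3*y^2/2 + 3*y + cos(3*y)/3


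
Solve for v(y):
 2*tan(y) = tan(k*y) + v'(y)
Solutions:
 v(y) = C1 - Piecewise((-log(cos(k*y))/k, Ne(k, 0)), (0, True)) - 2*log(cos(y))


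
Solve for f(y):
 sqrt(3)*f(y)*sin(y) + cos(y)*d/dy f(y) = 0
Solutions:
 f(y) = C1*cos(y)^(sqrt(3))


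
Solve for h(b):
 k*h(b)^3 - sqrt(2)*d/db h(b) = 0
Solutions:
 h(b) = -sqrt(-1/(C1 + sqrt(2)*b*k))
 h(b) = sqrt(-1/(C1 + sqrt(2)*b*k))


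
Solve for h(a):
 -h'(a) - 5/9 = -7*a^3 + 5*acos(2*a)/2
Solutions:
 h(a) = C1 + 7*a^4/4 - 5*a*acos(2*a)/2 - 5*a/9 + 5*sqrt(1 - 4*a^2)/4


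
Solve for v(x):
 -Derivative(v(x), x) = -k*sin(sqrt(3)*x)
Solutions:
 v(x) = C1 - sqrt(3)*k*cos(sqrt(3)*x)/3


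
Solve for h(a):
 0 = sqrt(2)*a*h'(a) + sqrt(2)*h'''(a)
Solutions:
 h(a) = C1 + Integral(C2*airyai(-a) + C3*airybi(-a), a)


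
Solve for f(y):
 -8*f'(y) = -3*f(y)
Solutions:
 f(y) = C1*exp(3*y/8)


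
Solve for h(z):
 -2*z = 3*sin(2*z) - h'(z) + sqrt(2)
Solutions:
 h(z) = C1 + z^2 + sqrt(2)*z - 3*cos(2*z)/2


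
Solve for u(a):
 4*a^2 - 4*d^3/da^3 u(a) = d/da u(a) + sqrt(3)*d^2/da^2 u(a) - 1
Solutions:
 u(a) = C1 + 4*a^3/3 - 4*sqrt(3)*a^2 - 7*a + (C2*sin(sqrt(13)*a/8) + C3*cos(sqrt(13)*a/8))*exp(-sqrt(3)*a/8)


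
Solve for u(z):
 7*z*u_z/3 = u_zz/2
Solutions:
 u(z) = C1 + C2*erfi(sqrt(21)*z/3)


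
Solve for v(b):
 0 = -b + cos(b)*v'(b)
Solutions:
 v(b) = C1 + Integral(b/cos(b), b)


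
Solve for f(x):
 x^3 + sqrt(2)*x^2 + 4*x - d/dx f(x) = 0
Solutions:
 f(x) = C1 + x^4/4 + sqrt(2)*x^3/3 + 2*x^2


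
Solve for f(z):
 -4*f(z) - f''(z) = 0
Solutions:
 f(z) = C1*sin(2*z) + C2*cos(2*z)


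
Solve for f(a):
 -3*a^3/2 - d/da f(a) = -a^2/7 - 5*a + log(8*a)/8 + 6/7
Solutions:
 f(a) = C1 - 3*a^4/8 + a^3/21 + 5*a^2/2 - a*log(a)/8 - 41*a/56 - 3*a*log(2)/8


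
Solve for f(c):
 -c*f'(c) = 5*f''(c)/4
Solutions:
 f(c) = C1 + C2*erf(sqrt(10)*c/5)


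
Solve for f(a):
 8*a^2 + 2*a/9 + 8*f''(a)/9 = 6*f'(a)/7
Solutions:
 f(a) = C1 + C2*exp(27*a/28) + 28*a^3/9 + 1589*a^2/162 + 44492*a/2187


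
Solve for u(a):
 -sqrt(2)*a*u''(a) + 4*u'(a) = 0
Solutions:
 u(a) = C1 + C2*a^(1 + 2*sqrt(2))


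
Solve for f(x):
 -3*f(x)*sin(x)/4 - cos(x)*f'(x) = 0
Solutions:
 f(x) = C1*cos(x)^(3/4)


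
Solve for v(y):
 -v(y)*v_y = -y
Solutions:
 v(y) = -sqrt(C1 + y^2)
 v(y) = sqrt(C1 + y^2)


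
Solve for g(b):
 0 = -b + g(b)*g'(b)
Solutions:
 g(b) = -sqrt(C1 + b^2)
 g(b) = sqrt(C1 + b^2)


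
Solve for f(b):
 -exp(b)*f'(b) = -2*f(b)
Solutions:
 f(b) = C1*exp(-2*exp(-b))


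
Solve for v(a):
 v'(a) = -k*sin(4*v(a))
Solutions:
 v(a) = -acos((-C1 - exp(8*a*k))/(C1 - exp(8*a*k)))/4 + pi/2
 v(a) = acos((-C1 - exp(8*a*k))/(C1 - exp(8*a*k)))/4


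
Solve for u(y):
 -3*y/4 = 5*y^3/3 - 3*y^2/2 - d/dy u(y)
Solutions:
 u(y) = C1 + 5*y^4/12 - y^3/2 + 3*y^2/8


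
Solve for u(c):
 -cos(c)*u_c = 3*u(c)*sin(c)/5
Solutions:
 u(c) = C1*cos(c)^(3/5)


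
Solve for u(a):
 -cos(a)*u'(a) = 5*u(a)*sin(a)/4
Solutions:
 u(a) = C1*cos(a)^(5/4)


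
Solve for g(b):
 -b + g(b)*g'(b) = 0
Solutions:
 g(b) = -sqrt(C1 + b^2)
 g(b) = sqrt(C1 + b^2)


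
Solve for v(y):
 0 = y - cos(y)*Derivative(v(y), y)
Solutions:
 v(y) = C1 + Integral(y/cos(y), y)


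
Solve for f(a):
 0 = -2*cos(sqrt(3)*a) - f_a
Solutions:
 f(a) = C1 - 2*sqrt(3)*sin(sqrt(3)*a)/3


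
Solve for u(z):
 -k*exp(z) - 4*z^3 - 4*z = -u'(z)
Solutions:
 u(z) = C1 + k*exp(z) + z^4 + 2*z^2


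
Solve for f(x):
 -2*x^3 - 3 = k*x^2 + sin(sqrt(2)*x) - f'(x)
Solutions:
 f(x) = C1 + k*x^3/3 + x^4/2 + 3*x - sqrt(2)*cos(sqrt(2)*x)/2


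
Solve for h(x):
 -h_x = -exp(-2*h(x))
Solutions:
 h(x) = log(-sqrt(C1 + 2*x))
 h(x) = log(C1 + 2*x)/2


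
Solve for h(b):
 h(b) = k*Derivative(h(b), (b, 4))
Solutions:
 h(b) = C1*exp(-b*(1/k)^(1/4)) + C2*exp(b*(1/k)^(1/4)) + C3*exp(-I*b*(1/k)^(1/4)) + C4*exp(I*b*(1/k)^(1/4))


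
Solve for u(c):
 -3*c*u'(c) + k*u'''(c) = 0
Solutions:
 u(c) = C1 + Integral(C2*airyai(3^(1/3)*c*(1/k)^(1/3)) + C3*airybi(3^(1/3)*c*(1/k)^(1/3)), c)


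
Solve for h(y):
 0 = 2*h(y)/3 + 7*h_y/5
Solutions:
 h(y) = C1*exp(-10*y/21)


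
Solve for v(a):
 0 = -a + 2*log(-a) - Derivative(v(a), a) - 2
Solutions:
 v(a) = C1 - a^2/2 + 2*a*log(-a) - 4*a


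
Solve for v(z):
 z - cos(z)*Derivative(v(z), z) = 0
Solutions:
 v(z) = C1 + Integral(z/cos(z), z)


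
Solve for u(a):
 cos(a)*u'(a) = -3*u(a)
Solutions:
 u(a) = C1*(sin(a) - 1)^(3/2)/(sin(a) + 1)^(3/2)


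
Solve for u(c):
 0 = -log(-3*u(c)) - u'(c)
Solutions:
 Integral(1/(log(-_y) + log(3)), (_y, u(c))) = C1 - c


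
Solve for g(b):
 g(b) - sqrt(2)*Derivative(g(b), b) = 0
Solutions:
 g(b) = C1*exp(sqrt(2)*b/2)


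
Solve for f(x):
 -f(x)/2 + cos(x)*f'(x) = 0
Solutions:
 f(x) = C1*(sin(x) + 1)^(1/4)/(sin(x) - 1)^(1/4)


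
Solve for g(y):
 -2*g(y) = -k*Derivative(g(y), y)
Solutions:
 g(y) = C1*exp(2*y/k)


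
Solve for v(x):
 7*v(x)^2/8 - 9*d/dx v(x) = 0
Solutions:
 v(x) = -72/(C1 + 7*x)


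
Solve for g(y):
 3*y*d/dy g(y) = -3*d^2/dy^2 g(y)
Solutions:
 g(y) = C1 + C2*erf(sqrt(2)*y/2)


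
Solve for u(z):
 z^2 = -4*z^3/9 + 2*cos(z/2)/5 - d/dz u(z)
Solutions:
 u(z) = C1 - z^4/9 - z^3/3 + 4*sin(z/2)/5


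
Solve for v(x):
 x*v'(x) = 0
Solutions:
 v(x) = C1


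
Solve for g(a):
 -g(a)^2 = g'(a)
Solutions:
 g(a) = 1/(C1 + a)


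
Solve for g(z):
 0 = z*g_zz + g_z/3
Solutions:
 g(z) = C1 + C2*z^(2/3)


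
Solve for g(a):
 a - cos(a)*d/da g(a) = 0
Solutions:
 g(a) = C1 + Integral(a/cos(a), a)


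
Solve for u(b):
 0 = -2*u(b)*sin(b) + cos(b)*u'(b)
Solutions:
 u(b) = C1/cos(b)^2


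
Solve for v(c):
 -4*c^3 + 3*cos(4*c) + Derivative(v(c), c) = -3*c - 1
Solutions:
 v(c) = C1 + c^4 - 3*c^2/2 - c - 3*sin(4*c)/4


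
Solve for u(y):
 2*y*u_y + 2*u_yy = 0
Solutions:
 u(y) = C1 + C2*erf(sqrt(2)*y/2)


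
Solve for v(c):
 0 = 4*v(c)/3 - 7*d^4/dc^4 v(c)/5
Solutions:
 v(c) = C1*exp(-sqrt(2)*21^(3/4)*5^(1/4)*c/21) + C2*exp(sqrt(2)*21^(3/4)*5^(1/4)*c/21) + C3*sin(sqrt(2)*21^(3/4)*5^(1/4)*c/21) + C4*cos(sqrt(2)*21^(3/4)*5^(1/4)*c/21)


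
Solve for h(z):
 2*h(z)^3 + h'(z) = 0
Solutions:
 h(z) = -sqrt(2)*sqrt(-1/(C1 - 2*z))/2
 h(z) = sqrt(2)*sqrt(-1/(C1 - 2*z))/2


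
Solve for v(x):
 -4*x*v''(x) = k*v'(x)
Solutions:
 v(x) = C1 + x^(1 - re(k)/4)*(C2*sin(log(x)*Abs(im(k))/4) + C3*cos(log(x)*im(k)/4))


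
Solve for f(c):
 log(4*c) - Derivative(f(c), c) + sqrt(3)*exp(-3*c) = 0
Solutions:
 f(c) = C1 + c*log(c) + c*(-1 + 2*log(2)) - sqrt(3)*exp(-3*c)/3


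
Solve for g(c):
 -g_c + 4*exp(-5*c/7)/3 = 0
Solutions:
 g(c) = C1 - 28*exp(-5*c/7)/15


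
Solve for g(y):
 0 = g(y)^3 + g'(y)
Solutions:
 g(y) = -sqrt(2)*sqrt(-1/(C1 - y))/2
 g(y) = sqrt(2)*sqrt(-1/(C1 - y))/2


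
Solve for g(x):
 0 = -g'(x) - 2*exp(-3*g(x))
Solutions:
 g(x) = log(C1 - 6*x)/3
 g(x) = log((-3^(1/3) - 3^(5/6)*I)*(C1 - 2*x)^(1/3)/2)
 g(x) = log((-3^(1/3) + 3^(5/6)*I)*(C1 - 2*x)^(1/3)/2)


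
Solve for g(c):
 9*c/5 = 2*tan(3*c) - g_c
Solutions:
 g(c) = C1 - 9*c^2/10 - 2*log(cos(3*c))/3


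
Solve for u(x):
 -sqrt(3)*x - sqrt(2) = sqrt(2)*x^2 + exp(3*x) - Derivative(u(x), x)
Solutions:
 u(x) = C1 + sqrt(2)*x^3/3 + sqrt(3)*x^2/2 + sqrt(2)*x + exp(3*x)/3


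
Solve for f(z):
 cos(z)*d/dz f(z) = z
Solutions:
 f(z) = C1 + Integral(z/cos(z), z)


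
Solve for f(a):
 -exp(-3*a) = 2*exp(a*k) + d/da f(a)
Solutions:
 f(a) = C1 + exp(-3*a)/3 - 2*exp(a*k)/k


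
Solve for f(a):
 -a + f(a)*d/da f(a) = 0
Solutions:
 f(a) = -sqrt(C1 + a^2)
 f(a) = sqrt(C1 + a^2)


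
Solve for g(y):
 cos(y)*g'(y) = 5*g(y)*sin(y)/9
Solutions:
 g(y) = C1/cos(y)^(5/9)


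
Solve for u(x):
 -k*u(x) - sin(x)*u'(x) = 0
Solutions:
 u(x) = C1*exp(k*(-log(cos(x) - 1) + log(cos(x) + 1))/2)


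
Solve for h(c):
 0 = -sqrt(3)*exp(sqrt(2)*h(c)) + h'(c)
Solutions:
 h(c) = sqrt(2)*(2*log(-1/(C1 + sqrt(3)*c)) - log(2))/4


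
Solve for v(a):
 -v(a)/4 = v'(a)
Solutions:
 v(a) = C1*exp(-a/4)


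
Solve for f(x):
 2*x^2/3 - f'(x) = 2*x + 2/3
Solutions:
 f(x) = C1 + 2*x^3/9 - x^2 - 2*x/3


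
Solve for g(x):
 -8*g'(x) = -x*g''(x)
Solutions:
 g(x) = C1 + C2*x^9


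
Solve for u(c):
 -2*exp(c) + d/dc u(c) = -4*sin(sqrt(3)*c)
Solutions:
 u(c) = C1 + 2*exp(c) + 4*sqrt(3)*cos(sqrt(3)*c)/3


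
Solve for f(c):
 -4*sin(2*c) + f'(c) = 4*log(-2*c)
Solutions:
 f(c) = C1 + 4*c*log(-c) - 4*c + 4*c*log(2) - 2*cos(2*c)


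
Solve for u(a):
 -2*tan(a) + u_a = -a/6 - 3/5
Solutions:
 u(a) = C1 - a^2/12 - 3*a/5 - 2*log(cos(a))


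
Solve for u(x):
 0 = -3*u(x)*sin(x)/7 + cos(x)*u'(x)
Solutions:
 u(x) = C1/cos(x)^(3/7)


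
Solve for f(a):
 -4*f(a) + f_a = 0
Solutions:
 f(a) = C1*exp(4*a)


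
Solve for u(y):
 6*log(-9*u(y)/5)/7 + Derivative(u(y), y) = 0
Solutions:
 7*Integral(1/(log(-_y) - log(5) + 2*log(3)), (_y, u(y)))/6 = C1 - y


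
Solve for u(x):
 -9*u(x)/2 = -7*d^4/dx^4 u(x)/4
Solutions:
 u(x) = C1*exp(-2^(1/4)*sqrt(3)*7^(3/4)*x/7) + C2*exp(2^(1/4)*sqrt(3)*7^(3/4)*x/7) + C3*sin(2^(1/4)*sqrt(3)*7^(3/4)*x/7) + C4*cos(2^(1/4)*sqrt(3)*7^(3/4)*x/7)


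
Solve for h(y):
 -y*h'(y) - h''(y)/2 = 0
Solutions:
 h(y) = C1 + C2*erf(y)


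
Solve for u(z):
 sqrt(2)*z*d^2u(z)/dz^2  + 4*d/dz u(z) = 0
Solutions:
 u(z) = C1 + C2*z^(1 - 2*sqrt(2))


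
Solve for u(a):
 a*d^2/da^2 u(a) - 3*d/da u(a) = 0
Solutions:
 u(a) = C1 + C2*a^4


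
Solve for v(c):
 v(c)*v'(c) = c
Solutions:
 v(c) = -sqrt(C1 + c^2)
 v(c) = sqrt(C1 + c^2)


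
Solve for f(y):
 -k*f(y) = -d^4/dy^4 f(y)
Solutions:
 f(y) = C1*exp(-k^(1/4)*y) + C2*exp(k^(1/4)*y) + C3*exp(-I*k^(1/4)*y) + C4*exp(I*k^(1/4)*y)


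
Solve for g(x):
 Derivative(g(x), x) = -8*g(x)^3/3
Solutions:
 g(x) = -sqrt(6)*sqrt(-1/(C1 - 8*x))/2
 g(x) = sqrt(6)*sqrt(-1/(C1 - 8*x))/2


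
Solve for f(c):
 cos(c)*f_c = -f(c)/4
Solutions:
 f(c) = C1*(sin(c) - 1)^(1/8)/(sin(c) + 1)^(1/8)


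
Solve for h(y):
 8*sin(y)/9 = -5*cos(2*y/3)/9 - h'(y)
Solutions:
 h(y) = C1 - 5*sin(2*y/3)/6 + 8*cos(y)/9


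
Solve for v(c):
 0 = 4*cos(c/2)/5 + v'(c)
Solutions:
 v(c) = C1 - 8*sin(c/2)/5


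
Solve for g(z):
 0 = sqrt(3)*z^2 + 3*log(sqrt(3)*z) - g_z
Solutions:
 g(z) = C1 + sqrt(3)*z^3/3 + 3*z*log(z) - 3*z + 3*z*log(3)/2


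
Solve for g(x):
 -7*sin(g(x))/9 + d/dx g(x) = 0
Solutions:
 -7*x/9 + log(cos(g(x)) - 1)/2 - log(cos(g(x)) + 1)/2 = C1


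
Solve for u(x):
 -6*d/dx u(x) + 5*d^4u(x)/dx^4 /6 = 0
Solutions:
 u(x) = C1 + C4*exp(30^(2/3)*x/5) + (C2*sin(3*10^(2/3)*3^(1/6)*x/10) + C3*cos(3*10^(2/3)*3^(1/6)*x/10))*exp(-30^(2/3)*x/10)


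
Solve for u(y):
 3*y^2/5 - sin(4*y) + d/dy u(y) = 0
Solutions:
 u(y) = C1 - y^3/5 - cos(4*y)/4


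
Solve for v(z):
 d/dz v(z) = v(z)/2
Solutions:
 v(z) = C1*exp(z/2)


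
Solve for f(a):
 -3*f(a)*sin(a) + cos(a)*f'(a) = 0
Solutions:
 f(a) = C1/cos(a)^3


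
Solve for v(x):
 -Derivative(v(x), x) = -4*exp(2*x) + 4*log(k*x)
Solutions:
 v(x) = C1 - 4*x*log(k*x) + 4*x + 2*exp(2*x)


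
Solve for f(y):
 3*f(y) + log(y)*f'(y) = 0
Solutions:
 f(y) = C1*exp(-3*li(y))


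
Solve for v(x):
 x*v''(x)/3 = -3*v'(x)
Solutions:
 v(x) = C1 + C2/x^8


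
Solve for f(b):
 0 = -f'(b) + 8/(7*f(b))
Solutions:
 f(b) = -sqrt(C1 + 112*b)/7
 f(b) = sqrt(C1 + 112*b)/7


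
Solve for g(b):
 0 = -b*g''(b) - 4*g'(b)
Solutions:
 g(b) = C1 + C2/b^3


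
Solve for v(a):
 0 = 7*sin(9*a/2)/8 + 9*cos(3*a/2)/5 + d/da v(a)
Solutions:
 v(a) = C1 - 6*sin(3*a/2)/5 + 7*cos(9*a/2)/36


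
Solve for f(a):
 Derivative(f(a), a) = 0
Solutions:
 f(a) = C1


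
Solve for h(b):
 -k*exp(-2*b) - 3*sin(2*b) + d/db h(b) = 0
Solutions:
 h(b) = C1 - k*exp(-2*b)/2 - 3*cos(2*b)/2


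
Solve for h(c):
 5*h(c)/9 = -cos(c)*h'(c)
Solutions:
 h(c) = C1*(sin(c) - 1)^(5/18)/(sin(c) + 1)^(5/18)


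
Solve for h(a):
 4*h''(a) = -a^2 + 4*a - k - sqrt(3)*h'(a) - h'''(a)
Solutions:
 h(a) = C1 + C2*exp(a*(-2 + sqrt(4 - sqrt(3)))) + C3*exp(-a*(sqrt(4 - sqrt(3)) + 2)) - sqrt(3)*a^3/9 + 2*sqrt(3)*a^2/3 + 4*a^2/3 - sqrt(3)*a*k/3 - 32*sqrt(3)*a/9 - 14*a/3


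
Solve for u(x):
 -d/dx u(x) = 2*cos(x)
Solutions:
 u(x) = C1 - 2*sin(x)


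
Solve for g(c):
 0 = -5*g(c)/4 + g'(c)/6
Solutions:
 g(c) = C1*exp(15*c/2)


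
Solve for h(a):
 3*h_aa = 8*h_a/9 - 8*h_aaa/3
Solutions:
 h(a) = C1 + C2*exp(a*(-27 + sqrt(1497))/48) + C3*exp(-a*(27 + sqrt(1497))/48)


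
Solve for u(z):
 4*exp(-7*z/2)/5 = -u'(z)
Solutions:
 u(z) = C1 + 8*exp(-7*z/2)/35


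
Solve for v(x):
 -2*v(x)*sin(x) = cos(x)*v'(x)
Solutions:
 v(x) = C1*cos(x)^2


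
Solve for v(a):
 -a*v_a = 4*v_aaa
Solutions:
 v(a) = C1 + Integral(C2*airyai(-2^(1/3)*a/2) + C3*airybi(-2^(1/3)*a/2), a)


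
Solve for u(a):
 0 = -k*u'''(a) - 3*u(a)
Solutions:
 u(a) = C1*exp(3^(1/3)*a*(-1/k)^(1/3)) + C2*exp(a*(-1/k)^(1/3)*(-3^(1/3) + 3^(5/6)*I)/2) + C3*exp(-a*(-1/k)^(1/3)*(3^(1/3) + 3^(5/6)*I)/2)


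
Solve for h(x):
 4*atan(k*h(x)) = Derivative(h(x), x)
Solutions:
 Integral(1/atan(_y*k), (_y, h(x))) = C1 + 4*x


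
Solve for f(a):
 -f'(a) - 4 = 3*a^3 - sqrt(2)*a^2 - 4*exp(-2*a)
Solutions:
 f(a) = C1 - 3*a^4/4 + sqrt(2)*a^3/3 - 4*a - 2*exp(-2*a)


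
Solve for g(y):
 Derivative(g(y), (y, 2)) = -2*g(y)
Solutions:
 g(y) = C1*sin(sqrt(2)*y) + C2*cos(sqrt(2)*y)


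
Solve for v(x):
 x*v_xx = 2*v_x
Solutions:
 v(x) = C1 + C2*x^3


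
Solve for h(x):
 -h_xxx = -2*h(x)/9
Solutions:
 h(x) = C3*exp(6^(1/3)*x/3) + (C1*sin(2^(1/3)*3^(5/6)*x/6) + C2*cos(2^(1/3)*3^(5/6)*x/6))*exp(-6^(1/3)*x/6)


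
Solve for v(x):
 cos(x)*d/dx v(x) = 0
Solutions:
 v(x) = C1


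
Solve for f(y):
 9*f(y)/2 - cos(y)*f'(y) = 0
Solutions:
 f(y) = C1*(sin(y) + 1)^(1/4)*(sin(y)^2 + 2*sin(y) + 1)/((sin(y) - 1)^(1/4)*(sin(y)^2 - 2*sin(y) + 1))


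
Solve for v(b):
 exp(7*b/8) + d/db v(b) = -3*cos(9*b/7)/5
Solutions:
 v(b) = C1 - 8*exp(7*b/8)/7 - 7*sin(9*b/7)/15


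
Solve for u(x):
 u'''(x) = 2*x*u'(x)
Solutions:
 u(x) = C1 + Integral(C2*airyai(2^(1/3)*x) + C3*airybi(2^(1/3)*x), x)


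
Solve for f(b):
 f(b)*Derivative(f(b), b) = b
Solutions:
 f(b) = -sqrt(C1 + b^2)
 f(b) = sqrt(C1 + b^2)


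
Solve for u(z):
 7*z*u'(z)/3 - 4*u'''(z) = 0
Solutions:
 u(z) = C1 + Integral(C2*airyai(126^(1/3)*z/6) + C3*airybi(126^(1/3)*z/6), z)


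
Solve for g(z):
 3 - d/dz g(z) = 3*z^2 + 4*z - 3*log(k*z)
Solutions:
 g(z) = C1 - z^3 - 2*z^2 + 3*z*log(k*z)


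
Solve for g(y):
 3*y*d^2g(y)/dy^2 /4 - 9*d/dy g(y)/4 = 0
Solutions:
 g(y) = C1 + C2*y^4


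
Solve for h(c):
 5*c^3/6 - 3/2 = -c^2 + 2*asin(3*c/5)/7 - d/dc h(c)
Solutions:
 h(c) = C1 - 5*c^4/24 - c^3/3 + 2*c*asin(3*c/5)/7 + 3*c/2 + 2*sqrt(25 - 9*c^2)/21


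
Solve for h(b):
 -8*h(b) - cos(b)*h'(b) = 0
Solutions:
 h(b) = C1*(sin(b)^4 - 4*sin(b)^3 + 6*sin(b)^2 - 4*sin(b) + 1)/(sin(b)^4 + 4*sin(b)^3 + 6*sin(b)^2 + 4*sin(b) + 1)


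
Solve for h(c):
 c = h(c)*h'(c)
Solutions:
 h(c) = -sqrt(C1 + c^2)
 h(c) = sqrt(C1 + c^2)


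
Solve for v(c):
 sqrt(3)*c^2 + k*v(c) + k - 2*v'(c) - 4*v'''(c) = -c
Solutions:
 v(c) = C1*exp(c*(3^(1/3)*(-9*k + sqrt(3)*sqrt(27*k^2 + 8))^(1/3)/12 - 3^(5/6)*I*(-9*k + sqrt(3)*sqrt(27*k^2 + 8))^(1/3)/12 + 2/((-3^(1/3) + 3^(5/6)*I)*(-9*k + sqrt(3)*sqrt(27*k^2 + 8))^(1/3)))) + C2*exp(c*(3^(1/3)*(-9*k + sqrt(3)*sqrt(27*k^2 + 8))^(1/3)/12 + 3^(5/6)*I*(-9*k + sqrt(3)*sqrt(27*k^2 + 8))^(1/3)/12 - 2/((3^(1/3) + 3^(5/6)*I)*(-9*k + sqrt(3)*sqrt(27*k^2 + 8))^(1/3)))) + C3*exp(3^(1/3)*c*(-(-9*k + sqrt(3)*sqrt(27*k^2 + 8))^(1/3) + 2*3^(1/3)/(-9*k + sqrt(3)*sqrt(27*k^2 + 8))^(1/3))/6) - sqrt(3)*c^2/k - c/k - 4*sqrt(3)*c/k^2 - 1 - 2/k^2 - 8*sqrt(3)/k^3


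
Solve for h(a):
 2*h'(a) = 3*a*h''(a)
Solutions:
 h(a) = C1 + C2*a^(5/3)


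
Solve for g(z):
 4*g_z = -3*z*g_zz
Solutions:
 g(z) = C1 + C2/z^(1/3)


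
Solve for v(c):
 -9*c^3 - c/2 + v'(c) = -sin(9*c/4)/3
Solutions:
 v(c) = C1 + 9*c^4/4 + c^2/4 + 4*cos(9*c/4)/27


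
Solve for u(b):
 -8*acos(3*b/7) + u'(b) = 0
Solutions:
 u(b) = C1 + 8*b*acos(3*b/7) - 8*sqrt(49 - 9*b^2)/3


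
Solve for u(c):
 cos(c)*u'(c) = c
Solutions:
 u(c) = C1 + Integral(c/cos(c), c)


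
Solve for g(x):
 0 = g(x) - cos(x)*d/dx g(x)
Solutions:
 g(x) = C1*sqrt(sin(x) + 1)/sqrt(sin(x) - 1)


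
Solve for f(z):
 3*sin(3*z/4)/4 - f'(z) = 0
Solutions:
 f(z) = C1 - cos(3*z/4)


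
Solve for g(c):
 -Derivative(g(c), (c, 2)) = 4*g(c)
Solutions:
 g(c) = C1*sin(2*c) + C2*cos(2*c)


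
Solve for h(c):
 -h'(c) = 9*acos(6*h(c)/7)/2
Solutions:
 Integral(1/acos(6*_y/7), (_y, h(c))) = C1 - 9*c/2


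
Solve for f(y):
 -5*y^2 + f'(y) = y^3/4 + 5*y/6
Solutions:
 f(y) = C1 + y^4/16 + 5*y^3/3 + 5*y^2/12


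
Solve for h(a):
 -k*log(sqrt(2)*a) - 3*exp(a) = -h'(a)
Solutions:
 h(a) = C1 + a*k*log(a) + a*k*(-1 + log(2)/2) + 3*exp(a)


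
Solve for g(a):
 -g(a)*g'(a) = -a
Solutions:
 g(a) = -sqrt(C1 + a^2)
 g(a) = sqrt(C1 + a^2)


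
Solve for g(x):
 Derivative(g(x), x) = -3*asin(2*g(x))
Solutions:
 Integral(1/asin(2*_y), (_y, g(x))) = C1 - 3*x


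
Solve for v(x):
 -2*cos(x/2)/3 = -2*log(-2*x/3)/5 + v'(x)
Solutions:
 v(x) = C1 + 2*x*log(-x)/5 - 2*x*log(3)/5 - 2*x/5 + 2*x*log(2)/5 - 4*sin(x/2)/3


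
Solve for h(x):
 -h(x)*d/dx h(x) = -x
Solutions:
 h(x) = -sqrt(C1 + x^2)
 h(x) = sqrt(C1 + x^2)


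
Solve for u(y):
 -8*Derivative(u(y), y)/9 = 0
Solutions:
 u(y) = C1


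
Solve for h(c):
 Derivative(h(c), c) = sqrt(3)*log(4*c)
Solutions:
 h(c) = C1 + sqrt(3)*c*log(c) - sqrt(3)*c + 2*sqrt(3)*c*log(2)


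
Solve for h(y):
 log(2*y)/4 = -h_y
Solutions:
 h(y) = C1 - y*log(y)/4 - y*log(2)/4 + y/4


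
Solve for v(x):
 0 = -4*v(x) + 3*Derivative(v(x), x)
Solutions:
 v(x) = C1*exp(4*x/3)


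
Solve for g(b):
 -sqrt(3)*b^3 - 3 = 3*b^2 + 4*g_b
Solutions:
 g(b) = C1 - sqrt(3)*b^4/16 - b^3/4 - 3*b/4


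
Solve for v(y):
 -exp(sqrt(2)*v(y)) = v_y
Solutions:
 v(y) = sqrt(2)*(2*log(1/(C1 + y)) - log(2))/4


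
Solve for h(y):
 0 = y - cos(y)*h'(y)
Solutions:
 h(y) = C1 + Integral(y/cos(y), y)


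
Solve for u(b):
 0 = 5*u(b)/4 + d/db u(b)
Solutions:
 u(b) = C1*exp(-5*b/4)


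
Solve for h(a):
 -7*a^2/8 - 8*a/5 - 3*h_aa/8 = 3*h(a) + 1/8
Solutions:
 h(a) = C1*sin(2*sqrt(2)*a) + C2*cos(2*sqrt(2)*a) - 7*a^2/24 - 8*a/15 + 1/32


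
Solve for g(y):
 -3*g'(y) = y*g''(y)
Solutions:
 g(y) = C1 + C2/y^2


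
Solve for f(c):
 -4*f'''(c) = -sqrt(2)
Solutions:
 f(c) = C1 + C2*c + C3*c^2 + sqrt(2)*c^3/24


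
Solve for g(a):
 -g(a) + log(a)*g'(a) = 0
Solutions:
 g(a) = C1*exp(li(a))


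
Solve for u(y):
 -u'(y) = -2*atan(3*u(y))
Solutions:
 Integral(1/atan(3*_y), (_y, u(y))) = C1 + 2*y


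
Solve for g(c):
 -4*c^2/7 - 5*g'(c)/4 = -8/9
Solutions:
 g(c) = C1 - 16*c^3/105 + 32*c/45


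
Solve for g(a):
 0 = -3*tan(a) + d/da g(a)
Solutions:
 g(a) = C1 - 3*log(cos(a))


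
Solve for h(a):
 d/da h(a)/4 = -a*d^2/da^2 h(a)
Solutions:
 h(a) = C1 + C2*a^(3/4)


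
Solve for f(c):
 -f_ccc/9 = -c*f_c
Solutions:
 f(c) = C1 + Integral(C2*airyai(3^(2/3)*c) + C3*airybi(3^(2/3)*c), c)


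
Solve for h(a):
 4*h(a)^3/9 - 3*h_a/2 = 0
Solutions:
 h(a) = -3*sqrt(6)*sqrt(-1/(C1 + 8*a))/2
 h(a) = 3*sqrt(6)*sqrt(-1/(C1 + 8*a))/2


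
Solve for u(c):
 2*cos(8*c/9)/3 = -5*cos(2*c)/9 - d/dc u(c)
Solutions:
 u(c) = C1 - 3*sin(8*c/9)/4 - 5*sin(2*c)/18


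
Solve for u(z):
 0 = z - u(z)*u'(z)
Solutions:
 u(z) = -sqrt(C1 + z^2)
 u(z) = sqrt(C1 + z^2)


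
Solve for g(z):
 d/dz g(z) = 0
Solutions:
 g(z) = C1


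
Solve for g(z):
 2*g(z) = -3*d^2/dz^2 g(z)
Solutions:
 g(z) = C1*sin(sqrt(6)*z/3) + C2*cos(sqrt(6)*z/3)


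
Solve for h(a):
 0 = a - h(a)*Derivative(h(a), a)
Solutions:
 h(a) = -sqrt(C1 + a^2)
 h(a) = sqrt(C1 + a^2)


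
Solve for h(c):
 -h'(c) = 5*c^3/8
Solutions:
 h(c) = C1 - 5*c^4/32


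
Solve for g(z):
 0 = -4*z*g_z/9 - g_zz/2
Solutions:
 g(z) = C1 + C2*erf(2*z/3)


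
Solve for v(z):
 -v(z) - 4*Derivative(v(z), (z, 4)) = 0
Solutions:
 v(z) = (C1*sin(z/2) + C2*cos(z/2))*exp(-z/2) + (C3*sin(z/2) + C4*cos(z/2))*exp(z/2)


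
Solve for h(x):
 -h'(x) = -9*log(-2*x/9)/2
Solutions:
 h(x) = C1 + 9*x*log(-x)/2 + x*(-9*log(3) - 9/2 + 9*log(2)/2)


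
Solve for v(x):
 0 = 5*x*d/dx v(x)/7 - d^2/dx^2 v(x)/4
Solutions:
 v(x) = C1 + C2*erfi(sqrt(70)*x/7)


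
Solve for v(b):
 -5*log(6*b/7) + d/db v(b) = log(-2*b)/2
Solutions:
 v(b) = C1 + 11*b*log(b)/2 + b*(-5*log(7) - 11/2 + log(2)/2 + 5*log(6) + I*pi/2)


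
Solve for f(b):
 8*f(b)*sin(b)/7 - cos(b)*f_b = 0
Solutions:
 f(b) = C1/cos(b)^(8/7)


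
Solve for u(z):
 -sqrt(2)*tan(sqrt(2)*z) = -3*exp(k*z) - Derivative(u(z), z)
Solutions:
 u(z) = C1 - 3*Piecewise((exp(k*z)/k, Ne(k, 0)), (z, True)) - log(cos(sqrt(2)*z))


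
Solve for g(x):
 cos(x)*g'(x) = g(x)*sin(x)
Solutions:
 g(x) = C1/cos(x)


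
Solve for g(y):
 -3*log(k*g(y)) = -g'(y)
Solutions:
 li(k*g(y))/k = C1 + 3*y


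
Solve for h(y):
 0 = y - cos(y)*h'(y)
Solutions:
 h(y) = C1 + Integral(y/cos(y), y)


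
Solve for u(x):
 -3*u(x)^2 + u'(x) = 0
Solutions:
 u(x) = -1/(C1 + 3*x)


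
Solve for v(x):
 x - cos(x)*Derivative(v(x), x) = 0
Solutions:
 v(x) = C1 + Integral(x/cos(x), x)


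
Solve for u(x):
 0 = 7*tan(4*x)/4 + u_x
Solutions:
 u(x) = C1 + 7*log(cos(4*x))/16


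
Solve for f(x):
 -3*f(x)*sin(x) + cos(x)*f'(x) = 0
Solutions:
 f(x) = C1/cos(x)^3


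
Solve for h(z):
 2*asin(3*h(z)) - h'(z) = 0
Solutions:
 Integral(1/asin(3*_y), (_y, h(z))) = C1 + 2*z


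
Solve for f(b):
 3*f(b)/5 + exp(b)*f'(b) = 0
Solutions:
 f(b) = C1*exp(3*exp(-b)/5)


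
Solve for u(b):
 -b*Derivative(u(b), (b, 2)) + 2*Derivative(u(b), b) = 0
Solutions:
 u(b) = C1 + C2*b^3


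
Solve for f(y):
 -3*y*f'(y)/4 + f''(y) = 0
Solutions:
 f(y) = C1 + C2*erfi(sqrt(6)*y/4)


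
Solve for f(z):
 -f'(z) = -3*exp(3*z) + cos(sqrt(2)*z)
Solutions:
 f(z) = C1 + exp(3*z) - sqrt(2)*sin(sqrt(2)*z)/2


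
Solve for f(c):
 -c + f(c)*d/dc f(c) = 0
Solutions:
 f(c) = -sqrt(C1 + c^2)
 f(c) = sqrt(C1 + c^2)


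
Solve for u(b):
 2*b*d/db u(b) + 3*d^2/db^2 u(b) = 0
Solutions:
 u(b) = C1 + C2*erf(sqrt(3)*b/3)


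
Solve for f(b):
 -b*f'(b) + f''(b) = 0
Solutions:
 f(b) = C1 + C2*erfi(sqrt(2)*b/2)


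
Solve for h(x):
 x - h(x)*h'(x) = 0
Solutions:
 h(x) = -sqrt(C1 + x^2)
 h(x) = sqrt(C1 + x^2)


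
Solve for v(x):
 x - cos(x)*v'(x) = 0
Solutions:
 v(x) = C1 + Integral(x/cos(x), x)


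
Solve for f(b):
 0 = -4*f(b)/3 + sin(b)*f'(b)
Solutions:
 f(b) = C1*(cos(b) - 1)^(2/3)/(cos(b) + 1)^(2/3)


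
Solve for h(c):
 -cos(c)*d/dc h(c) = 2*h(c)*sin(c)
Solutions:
 h(c) = C1*cos(c)^2


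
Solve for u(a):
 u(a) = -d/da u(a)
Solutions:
 u(a) = C1*exp(-a)


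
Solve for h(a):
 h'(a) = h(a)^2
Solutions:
 h(a) = -1/(C1 + a)


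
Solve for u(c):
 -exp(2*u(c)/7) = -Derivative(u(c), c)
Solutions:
 u(c) = 7*log(-sqrt(-1/(C1 + c))) - 7*log(2) + 7*log(14)/2
 u(c) = 7*log(-1/(C1 + c))/2 - 7*log(2) + 7*log(14)/2


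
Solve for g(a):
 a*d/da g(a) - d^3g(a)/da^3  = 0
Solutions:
 g(a) = C1 + Integral(C2*airyai(a) + C3*airybi(a), a)


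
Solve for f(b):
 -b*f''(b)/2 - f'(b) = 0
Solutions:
 f(b) = C1 + C2/b


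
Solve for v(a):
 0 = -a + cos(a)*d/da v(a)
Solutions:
 v(a) = C1 + Integral(a/cos(a), a)


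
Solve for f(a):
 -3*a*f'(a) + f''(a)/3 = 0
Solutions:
 f(a) = C1 + C2*erfi(3*sqrt(2)*a/2)


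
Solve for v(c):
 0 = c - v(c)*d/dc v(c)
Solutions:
 v(c) = -sqrt(C1 + c^2)
 v(c) = sqrt(C1 + c^2)


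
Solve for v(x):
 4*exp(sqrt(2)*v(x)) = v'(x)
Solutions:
 v(x) = sqrt(2)*(2*log(-1/(C1 + 4*x)) - log(2))/4


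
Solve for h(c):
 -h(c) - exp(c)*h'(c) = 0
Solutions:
 h(c) = C1*exp(exp(-c))


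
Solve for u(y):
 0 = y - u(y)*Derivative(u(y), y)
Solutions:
 u(y) = -sqrt(C1 + y^2)
 u(y) = sqrt(C1 + y^2)


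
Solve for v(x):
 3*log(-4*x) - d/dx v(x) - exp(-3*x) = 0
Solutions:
 v(x) = C1 + 3*x*log(-x) + 3*x*(-1 + 2*log(2)) + exp(-3*x)/3


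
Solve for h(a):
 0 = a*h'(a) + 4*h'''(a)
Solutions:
 h(a) = C1 + Integral(C2*airyai(-2^(1/3)*a/2) + C3*airybi(-2^(1/3)*a/2), a)


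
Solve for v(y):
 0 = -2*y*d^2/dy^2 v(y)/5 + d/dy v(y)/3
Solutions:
 v(y) = C1 + C2*y^(11/6)


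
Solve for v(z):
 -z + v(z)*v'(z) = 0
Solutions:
 v(z) = -sqrt(C1 + z^2)
 v(z) = sqrt(C1 + z^2)


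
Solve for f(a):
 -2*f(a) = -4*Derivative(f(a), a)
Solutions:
 f(a) = C1*exp(a/2)


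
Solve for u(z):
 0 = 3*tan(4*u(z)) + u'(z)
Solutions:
 u(z) = -asin(C1*exp(-12*z))/4 + pi/4
 u(z) = asin(C1*exp(-12*z))/4


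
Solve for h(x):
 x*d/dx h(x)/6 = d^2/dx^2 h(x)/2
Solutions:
 h(x) = C1 + C2*erfi(sqrt(6)*x/6)


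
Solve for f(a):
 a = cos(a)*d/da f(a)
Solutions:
 f(a) = C1 + Integral(a/cos(a), a)


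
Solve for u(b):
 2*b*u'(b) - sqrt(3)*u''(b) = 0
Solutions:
 u(b) = C1 + C2*erfi(3^(3/4)*b/3)


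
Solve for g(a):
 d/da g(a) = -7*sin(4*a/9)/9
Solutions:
 g(a) = C1 + 7*cos(4*a/9)/4


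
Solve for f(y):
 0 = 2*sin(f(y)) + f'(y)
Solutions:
 f(y) = -acos((-C1 - exp(4*y))/(C1 - exp(4*y))) + 2*pi
 f(y) = acos((-C1 - exp(4*y))/(C1 - exp(4*y)))


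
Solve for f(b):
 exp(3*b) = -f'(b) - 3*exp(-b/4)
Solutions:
 f(b) = C1 - exp(3*b)/3 + 12*exp(-b/4)


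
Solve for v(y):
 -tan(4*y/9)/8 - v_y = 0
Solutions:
 v(y) = C1 + 9*log(cos(4*y/9))/32


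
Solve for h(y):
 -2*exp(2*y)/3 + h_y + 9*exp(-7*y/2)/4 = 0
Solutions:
 h(y) = C1 + exp(2*y)/3 + 9*exp(-7*y/2)/14


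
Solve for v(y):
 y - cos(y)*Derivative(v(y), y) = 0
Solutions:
 v(y) = C1 + Integral(y/cos(y), y)


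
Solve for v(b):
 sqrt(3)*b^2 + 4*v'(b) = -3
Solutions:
 v(b) = C1 - sqrt(3)*b^3/12 - 3*b/4


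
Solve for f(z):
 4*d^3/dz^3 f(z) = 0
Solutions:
 f(z) = C1 + C2*z + C3*z^2


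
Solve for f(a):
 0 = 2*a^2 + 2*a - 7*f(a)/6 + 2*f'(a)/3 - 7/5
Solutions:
 f(a) = C1*exp(7*a/4) + 12*a^2/7 + 180*a/49 + 1542/1715


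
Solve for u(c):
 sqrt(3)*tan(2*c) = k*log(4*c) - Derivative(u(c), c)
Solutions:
 u(c) = C1 + c*k*(log(c) - 1) + 2*c*k*log(2) + sqrt(3)*log(cos(2*c))/2


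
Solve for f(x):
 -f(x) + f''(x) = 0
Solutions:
 f(x) = C1*exp(-x) + C2*exp(x)


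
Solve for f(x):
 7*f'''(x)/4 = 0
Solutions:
 f(x) = C1 + C2*x + C3*x^2


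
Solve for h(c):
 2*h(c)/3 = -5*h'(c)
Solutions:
 h(c) = C1*exp(-2*c/15)


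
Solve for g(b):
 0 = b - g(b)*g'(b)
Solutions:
 g(b) = -sqrt(C1 + b^2)
 g(b) = sqrt(C1 + b^2)


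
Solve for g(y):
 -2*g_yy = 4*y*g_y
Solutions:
 g(y) = C1 + C2*erf(y)


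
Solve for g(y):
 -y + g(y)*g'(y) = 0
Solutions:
 g(y) = -sqrt(C1 + y^2)
 g(y) = sqrt(C1 + y^2)


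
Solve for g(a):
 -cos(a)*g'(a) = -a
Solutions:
 g(a) = C1 + Integral(a/cos(a), a)


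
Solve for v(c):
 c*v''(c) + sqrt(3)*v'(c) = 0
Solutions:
 v(c) = C1 + C2*c^(1 - sqrt(3))


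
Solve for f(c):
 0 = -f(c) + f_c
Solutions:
 f(c) = C1*exp(c)


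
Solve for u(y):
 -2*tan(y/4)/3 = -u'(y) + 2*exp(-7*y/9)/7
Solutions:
 u(y) = C1 + 4*log(tan(y/4)^2 + 1)/3 - 18*exp(-7*y/9)/49


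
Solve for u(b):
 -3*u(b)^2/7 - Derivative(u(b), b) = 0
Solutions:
 u(b) = 7/(C1 + 3*b)


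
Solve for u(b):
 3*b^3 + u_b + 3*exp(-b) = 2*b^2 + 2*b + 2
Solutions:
 u(b) = C1 - 3*b^4/4 + 2*b^3/3 + b^2 + 2*b + 3*exp(-b)


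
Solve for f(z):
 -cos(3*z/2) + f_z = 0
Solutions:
 f(z) = C1 + 2*sin(3*z/2)/3


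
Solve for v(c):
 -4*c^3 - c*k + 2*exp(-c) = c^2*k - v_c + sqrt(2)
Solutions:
 v(c) = C1 + c^4 + c^3*k/3 + c^2*k/2 + sqrt(2)*c + 2*exp(-c)


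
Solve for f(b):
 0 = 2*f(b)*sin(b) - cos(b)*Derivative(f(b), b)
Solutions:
 f(b) = C1/cos(b)^2


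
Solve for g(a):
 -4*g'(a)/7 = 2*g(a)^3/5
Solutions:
 g(a) = -sqrt(5)*sqrt(-1/(C1 - 7*a))
 g(a) = sqrt(5)*sqrt(-1/(C1 - 7*a))


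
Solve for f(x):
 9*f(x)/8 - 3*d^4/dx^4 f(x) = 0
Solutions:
 f(x) = C1*exp(-6^(1/4)*x/2) + C2*exp(6^(1/4)*x/2) + C3*sin(6^(1/4)*x/2) + C4*cos(6^(1/4)*x/2)


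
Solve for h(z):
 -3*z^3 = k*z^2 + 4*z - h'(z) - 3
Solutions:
 h(z) = C1 + k*z^3/3 + 3*z^4/4 + 2*z^2 - 3*z


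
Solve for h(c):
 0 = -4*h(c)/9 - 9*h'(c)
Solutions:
 h(c) = C1*exp(-4*c/81)


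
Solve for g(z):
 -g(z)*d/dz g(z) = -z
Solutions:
 g(z) = -sqrt(C1 + z^2)
 g(z) = sqrt(C1 + z^2)


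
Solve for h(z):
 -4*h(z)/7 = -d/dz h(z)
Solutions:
 h(z) = C1*exp(4*z/7)


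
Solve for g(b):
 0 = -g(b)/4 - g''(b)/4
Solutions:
 g(b) = C1*sin(b) + C2*cos(b)


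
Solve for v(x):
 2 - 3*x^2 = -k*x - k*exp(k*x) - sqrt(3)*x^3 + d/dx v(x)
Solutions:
 v(x) = C1 + k*x^2/2 + sqrt(3)*x^4/4 - x^3 + 2*x + exp(k*x)


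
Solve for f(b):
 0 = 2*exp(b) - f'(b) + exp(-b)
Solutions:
 f(b) = C1 + 3*sinh(b) + cosh(b)


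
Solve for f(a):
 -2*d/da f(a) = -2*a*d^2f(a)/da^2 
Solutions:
 f(a) = C1 + C2*a^2


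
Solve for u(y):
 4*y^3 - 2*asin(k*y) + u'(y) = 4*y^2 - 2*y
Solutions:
 u(y) = C1 - y^4 + 4*y^3/3 - y^2 + 2*Piecewise((y*asin(k*y) + sqrt(-k^2*y^2 + 1)/k, Ne(k, 0)), (0, True))


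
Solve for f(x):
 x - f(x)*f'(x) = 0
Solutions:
 f(x) = -sqrt(C1 + x^2)
 f(x) = sqrt(C1 + x^2)


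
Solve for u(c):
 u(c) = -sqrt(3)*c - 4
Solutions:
 u(c) = -sqrt(3)*c - 4


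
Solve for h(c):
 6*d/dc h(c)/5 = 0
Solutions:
 h(c) = C1


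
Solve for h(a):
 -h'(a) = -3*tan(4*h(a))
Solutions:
 h(a) = -asin(C1*exp(12*a))/4 + pi/4
 h(a) = asin(C1*exp(12*a))/4
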